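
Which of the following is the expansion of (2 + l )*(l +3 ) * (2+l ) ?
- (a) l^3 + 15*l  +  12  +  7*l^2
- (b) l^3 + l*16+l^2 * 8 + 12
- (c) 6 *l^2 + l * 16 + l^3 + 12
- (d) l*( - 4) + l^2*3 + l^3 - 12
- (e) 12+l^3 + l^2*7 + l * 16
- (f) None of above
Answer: e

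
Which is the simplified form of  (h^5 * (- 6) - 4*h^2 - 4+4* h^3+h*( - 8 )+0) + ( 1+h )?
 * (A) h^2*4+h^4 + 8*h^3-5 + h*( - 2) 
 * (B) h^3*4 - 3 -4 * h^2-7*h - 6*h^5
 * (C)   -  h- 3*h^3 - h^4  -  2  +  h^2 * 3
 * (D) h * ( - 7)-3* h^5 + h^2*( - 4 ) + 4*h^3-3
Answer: B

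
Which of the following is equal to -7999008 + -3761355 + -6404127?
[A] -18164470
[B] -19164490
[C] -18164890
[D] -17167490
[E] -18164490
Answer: E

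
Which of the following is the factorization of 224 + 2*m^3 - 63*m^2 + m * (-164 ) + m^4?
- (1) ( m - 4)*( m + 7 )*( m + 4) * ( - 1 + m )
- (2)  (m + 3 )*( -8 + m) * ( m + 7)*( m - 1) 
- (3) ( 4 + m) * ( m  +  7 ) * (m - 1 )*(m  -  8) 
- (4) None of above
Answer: 3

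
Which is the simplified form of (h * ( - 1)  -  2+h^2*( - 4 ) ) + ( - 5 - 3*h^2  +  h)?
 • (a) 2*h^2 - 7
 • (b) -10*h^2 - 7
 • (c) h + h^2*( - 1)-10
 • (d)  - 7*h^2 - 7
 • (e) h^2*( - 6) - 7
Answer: d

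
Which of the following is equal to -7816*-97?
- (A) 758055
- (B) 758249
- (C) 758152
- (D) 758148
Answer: C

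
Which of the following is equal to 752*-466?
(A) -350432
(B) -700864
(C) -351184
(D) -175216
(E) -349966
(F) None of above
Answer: A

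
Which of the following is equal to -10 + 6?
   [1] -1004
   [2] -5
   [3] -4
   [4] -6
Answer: 3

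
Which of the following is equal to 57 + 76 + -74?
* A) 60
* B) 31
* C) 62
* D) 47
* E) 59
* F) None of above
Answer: E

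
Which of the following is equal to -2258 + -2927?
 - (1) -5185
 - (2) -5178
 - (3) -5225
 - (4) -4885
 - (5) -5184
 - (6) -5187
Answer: 1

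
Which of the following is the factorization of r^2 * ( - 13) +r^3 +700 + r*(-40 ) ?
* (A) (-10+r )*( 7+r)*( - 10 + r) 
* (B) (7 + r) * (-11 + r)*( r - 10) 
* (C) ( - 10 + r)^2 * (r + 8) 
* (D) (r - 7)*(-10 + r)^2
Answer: A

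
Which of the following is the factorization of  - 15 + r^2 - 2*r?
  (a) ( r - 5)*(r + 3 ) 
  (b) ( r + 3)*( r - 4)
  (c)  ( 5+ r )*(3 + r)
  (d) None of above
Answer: a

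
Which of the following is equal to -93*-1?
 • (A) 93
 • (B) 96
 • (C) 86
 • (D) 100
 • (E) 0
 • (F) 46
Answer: A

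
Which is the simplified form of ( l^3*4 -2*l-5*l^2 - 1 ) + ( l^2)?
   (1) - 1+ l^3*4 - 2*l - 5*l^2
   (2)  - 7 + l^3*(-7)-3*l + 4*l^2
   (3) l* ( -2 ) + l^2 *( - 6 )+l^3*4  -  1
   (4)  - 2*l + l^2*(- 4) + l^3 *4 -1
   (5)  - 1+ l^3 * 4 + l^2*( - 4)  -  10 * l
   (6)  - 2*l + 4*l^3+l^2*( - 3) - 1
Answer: 4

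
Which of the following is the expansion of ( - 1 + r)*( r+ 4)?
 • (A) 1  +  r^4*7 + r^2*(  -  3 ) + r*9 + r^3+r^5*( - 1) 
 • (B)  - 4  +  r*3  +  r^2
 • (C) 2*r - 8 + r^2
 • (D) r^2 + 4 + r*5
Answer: B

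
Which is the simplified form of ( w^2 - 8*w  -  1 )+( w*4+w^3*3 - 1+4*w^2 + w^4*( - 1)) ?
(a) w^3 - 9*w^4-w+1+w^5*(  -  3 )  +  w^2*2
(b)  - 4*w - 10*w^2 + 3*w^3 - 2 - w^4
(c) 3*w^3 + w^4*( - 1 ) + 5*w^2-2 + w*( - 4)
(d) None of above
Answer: c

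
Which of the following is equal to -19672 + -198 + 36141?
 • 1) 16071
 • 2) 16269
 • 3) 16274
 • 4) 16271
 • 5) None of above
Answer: 4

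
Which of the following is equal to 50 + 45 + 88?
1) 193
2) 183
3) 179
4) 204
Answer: 2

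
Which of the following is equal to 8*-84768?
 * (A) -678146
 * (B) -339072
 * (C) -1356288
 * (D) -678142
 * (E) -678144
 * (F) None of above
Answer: E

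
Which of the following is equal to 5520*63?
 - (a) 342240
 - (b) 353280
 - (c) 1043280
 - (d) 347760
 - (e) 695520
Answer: d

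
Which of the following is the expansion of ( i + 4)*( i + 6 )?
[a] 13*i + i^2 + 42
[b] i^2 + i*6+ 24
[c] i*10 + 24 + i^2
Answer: c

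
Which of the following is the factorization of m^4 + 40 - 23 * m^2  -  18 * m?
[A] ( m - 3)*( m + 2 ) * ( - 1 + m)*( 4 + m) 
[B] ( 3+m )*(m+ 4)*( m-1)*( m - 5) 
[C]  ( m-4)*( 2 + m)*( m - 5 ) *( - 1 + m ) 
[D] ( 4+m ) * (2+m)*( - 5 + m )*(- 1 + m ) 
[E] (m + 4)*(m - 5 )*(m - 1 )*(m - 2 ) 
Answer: D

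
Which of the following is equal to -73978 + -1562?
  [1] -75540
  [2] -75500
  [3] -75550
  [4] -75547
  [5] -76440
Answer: 1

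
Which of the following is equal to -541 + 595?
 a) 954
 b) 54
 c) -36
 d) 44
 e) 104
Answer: b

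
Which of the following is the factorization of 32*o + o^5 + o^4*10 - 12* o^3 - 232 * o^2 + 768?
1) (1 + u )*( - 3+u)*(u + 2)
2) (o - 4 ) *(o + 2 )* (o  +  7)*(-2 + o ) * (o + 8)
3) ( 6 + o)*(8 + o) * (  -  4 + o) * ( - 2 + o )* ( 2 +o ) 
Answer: 3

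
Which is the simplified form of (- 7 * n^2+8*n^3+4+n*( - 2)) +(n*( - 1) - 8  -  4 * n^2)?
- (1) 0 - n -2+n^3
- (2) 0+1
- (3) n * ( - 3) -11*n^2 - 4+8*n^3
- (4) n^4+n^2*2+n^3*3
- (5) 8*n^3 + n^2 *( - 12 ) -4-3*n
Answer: 3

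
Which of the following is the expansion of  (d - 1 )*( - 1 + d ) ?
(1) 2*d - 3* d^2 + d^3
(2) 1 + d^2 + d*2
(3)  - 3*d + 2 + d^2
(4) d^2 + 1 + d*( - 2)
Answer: 4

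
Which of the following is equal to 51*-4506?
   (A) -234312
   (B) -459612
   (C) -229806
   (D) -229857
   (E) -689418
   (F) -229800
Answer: C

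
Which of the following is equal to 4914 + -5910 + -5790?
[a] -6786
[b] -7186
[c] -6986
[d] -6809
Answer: a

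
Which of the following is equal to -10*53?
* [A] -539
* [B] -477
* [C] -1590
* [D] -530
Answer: D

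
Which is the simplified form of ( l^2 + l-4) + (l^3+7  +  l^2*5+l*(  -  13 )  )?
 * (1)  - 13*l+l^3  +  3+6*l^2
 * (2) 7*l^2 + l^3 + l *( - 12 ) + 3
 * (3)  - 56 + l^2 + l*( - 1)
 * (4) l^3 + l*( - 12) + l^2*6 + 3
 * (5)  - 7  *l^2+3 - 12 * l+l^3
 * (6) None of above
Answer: 4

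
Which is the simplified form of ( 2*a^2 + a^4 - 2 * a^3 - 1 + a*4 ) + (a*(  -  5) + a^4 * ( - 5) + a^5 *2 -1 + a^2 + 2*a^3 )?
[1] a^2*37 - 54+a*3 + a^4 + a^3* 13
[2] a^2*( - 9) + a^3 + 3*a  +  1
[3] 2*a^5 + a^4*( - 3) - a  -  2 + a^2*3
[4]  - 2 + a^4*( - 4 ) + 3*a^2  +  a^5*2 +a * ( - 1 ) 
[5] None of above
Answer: 4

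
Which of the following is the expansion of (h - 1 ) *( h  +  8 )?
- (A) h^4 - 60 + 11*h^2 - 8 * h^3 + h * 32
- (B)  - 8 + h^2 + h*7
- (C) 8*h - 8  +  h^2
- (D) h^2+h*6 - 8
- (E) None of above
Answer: B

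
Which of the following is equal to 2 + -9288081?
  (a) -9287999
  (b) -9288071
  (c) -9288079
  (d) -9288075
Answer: c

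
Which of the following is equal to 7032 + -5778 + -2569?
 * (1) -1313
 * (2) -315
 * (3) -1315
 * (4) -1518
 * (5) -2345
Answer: 3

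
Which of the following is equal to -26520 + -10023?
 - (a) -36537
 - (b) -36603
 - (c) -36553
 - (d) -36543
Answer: d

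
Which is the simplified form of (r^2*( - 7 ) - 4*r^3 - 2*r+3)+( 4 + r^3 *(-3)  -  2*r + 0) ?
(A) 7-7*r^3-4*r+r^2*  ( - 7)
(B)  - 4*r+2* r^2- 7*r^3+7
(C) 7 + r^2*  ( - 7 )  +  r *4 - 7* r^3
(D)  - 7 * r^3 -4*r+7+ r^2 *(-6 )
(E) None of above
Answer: A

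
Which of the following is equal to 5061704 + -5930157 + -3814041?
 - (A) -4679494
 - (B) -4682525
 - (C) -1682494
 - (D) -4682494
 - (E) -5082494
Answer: D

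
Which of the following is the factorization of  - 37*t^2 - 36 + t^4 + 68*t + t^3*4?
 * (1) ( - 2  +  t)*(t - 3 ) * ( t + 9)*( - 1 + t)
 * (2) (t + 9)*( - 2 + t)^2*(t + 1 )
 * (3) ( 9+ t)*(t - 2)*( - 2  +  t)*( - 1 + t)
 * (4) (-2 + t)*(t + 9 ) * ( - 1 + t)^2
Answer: 3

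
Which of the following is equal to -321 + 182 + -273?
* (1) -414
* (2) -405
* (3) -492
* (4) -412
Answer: 4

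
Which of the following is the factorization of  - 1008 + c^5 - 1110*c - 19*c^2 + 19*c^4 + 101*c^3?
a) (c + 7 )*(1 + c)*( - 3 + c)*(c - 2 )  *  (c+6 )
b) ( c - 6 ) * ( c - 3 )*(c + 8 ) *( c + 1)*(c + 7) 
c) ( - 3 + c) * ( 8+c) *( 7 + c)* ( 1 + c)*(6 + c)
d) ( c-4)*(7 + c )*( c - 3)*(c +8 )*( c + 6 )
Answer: c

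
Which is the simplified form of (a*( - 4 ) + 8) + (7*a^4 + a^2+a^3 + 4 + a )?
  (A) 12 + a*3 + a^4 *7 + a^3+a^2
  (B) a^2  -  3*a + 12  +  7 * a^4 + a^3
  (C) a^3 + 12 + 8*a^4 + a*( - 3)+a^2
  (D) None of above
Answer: B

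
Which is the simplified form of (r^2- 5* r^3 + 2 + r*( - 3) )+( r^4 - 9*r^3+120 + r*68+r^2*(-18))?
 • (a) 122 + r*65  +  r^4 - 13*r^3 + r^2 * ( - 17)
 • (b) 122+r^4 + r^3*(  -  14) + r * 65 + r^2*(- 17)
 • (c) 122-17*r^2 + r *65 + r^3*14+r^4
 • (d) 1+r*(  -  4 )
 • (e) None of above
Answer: b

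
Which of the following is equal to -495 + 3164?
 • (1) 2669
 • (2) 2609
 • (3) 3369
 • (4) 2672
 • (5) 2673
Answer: 1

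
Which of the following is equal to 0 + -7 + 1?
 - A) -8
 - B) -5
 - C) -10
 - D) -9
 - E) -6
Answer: E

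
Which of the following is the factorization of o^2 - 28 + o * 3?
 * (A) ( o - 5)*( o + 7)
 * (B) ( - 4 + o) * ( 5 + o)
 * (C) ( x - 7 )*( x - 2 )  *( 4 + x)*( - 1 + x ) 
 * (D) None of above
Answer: D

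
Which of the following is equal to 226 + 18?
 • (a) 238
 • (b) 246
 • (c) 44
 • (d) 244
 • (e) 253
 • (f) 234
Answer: d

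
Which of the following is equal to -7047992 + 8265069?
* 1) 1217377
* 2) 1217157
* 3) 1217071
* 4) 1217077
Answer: 4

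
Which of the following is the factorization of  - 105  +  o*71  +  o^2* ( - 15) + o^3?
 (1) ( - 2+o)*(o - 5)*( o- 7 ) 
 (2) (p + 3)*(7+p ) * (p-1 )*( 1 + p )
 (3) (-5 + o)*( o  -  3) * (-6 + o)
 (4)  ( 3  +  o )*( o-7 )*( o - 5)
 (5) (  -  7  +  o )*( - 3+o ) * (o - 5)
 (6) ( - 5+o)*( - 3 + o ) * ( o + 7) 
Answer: 5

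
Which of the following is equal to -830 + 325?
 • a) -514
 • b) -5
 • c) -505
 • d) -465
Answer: c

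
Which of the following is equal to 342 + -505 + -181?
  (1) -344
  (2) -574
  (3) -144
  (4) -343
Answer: 1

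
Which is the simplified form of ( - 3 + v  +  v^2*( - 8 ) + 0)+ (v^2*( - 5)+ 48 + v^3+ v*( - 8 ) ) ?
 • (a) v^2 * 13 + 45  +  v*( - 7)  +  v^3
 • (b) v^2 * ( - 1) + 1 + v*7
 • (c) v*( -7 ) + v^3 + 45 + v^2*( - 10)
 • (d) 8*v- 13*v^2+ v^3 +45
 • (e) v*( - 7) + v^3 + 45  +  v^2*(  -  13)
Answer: e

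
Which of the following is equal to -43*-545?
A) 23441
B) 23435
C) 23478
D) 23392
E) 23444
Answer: B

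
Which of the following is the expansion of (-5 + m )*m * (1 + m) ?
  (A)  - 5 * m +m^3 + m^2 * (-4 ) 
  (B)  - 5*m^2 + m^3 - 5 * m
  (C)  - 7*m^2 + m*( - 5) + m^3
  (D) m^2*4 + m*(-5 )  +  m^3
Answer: A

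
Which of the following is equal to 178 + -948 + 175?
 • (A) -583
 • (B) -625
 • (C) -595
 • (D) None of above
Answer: C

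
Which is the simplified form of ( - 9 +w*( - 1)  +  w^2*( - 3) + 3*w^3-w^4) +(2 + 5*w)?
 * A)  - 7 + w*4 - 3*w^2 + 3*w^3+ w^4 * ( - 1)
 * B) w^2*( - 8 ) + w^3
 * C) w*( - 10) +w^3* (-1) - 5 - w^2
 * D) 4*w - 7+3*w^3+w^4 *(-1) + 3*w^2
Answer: A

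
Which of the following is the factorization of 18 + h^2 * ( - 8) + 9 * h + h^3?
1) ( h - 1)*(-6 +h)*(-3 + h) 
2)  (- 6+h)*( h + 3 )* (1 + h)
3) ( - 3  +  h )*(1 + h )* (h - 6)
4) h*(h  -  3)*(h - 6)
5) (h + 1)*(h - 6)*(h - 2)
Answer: 3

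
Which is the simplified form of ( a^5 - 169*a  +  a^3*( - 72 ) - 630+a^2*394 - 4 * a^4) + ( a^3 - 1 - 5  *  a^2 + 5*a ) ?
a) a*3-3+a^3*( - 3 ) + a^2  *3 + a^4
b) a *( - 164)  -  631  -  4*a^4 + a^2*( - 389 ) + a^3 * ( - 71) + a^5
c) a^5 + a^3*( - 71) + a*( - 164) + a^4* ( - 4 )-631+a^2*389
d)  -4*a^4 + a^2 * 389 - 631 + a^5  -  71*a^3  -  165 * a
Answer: c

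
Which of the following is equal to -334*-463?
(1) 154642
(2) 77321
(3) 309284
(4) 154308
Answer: 1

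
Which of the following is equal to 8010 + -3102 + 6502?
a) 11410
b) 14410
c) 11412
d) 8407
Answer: a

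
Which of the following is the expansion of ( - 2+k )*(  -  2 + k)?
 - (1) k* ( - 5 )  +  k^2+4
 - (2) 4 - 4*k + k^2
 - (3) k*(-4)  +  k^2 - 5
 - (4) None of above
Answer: 2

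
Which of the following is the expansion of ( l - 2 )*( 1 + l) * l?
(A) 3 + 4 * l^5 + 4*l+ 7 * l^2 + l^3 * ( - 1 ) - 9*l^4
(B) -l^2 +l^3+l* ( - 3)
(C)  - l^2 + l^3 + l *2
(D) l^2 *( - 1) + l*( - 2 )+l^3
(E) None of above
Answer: D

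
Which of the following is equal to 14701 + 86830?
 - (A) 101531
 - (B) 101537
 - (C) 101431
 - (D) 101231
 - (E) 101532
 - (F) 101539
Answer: A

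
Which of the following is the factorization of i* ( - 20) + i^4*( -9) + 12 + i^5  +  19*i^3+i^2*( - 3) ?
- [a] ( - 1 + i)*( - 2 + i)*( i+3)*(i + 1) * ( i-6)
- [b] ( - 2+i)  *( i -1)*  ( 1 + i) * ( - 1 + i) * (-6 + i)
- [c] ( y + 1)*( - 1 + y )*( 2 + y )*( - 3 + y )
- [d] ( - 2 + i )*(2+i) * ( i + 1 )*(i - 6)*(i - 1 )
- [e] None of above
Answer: b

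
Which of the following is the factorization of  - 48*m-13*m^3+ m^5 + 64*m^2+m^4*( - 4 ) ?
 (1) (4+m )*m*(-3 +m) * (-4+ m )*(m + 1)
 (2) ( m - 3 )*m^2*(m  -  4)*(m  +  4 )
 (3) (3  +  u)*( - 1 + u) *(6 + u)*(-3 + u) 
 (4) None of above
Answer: 4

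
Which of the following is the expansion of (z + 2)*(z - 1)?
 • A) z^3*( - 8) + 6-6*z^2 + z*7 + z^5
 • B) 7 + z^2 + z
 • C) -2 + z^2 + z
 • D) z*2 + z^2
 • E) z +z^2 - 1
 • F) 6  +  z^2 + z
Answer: C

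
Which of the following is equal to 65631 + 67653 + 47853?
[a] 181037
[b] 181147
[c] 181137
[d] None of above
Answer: c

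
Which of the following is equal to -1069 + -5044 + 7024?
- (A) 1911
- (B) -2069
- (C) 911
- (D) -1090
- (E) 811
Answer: C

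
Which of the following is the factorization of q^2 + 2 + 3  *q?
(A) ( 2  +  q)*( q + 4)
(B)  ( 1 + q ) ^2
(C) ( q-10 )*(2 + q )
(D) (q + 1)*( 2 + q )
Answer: D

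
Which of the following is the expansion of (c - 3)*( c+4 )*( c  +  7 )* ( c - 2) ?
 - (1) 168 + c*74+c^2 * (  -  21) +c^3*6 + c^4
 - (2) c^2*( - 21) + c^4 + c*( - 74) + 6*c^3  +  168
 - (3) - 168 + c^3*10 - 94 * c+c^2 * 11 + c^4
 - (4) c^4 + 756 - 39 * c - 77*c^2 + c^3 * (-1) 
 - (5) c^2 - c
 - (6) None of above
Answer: 2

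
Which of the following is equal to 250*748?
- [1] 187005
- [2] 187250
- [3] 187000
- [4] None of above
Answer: 3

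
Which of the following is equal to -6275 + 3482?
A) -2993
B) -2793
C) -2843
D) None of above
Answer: B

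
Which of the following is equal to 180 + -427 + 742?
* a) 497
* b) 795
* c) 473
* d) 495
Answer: d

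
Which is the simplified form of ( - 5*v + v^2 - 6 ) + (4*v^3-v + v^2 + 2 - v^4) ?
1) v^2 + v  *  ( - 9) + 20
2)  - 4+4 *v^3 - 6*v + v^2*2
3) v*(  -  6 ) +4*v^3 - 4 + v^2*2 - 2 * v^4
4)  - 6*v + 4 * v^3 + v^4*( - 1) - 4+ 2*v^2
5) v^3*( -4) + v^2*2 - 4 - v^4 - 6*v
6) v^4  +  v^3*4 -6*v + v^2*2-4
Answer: 4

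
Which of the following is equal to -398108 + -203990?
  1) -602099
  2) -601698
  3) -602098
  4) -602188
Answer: 3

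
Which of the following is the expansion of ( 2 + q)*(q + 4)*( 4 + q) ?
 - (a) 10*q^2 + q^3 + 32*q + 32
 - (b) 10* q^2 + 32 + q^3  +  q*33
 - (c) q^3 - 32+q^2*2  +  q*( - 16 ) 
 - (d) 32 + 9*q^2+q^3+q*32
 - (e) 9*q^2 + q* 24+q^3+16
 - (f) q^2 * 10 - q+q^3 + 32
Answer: a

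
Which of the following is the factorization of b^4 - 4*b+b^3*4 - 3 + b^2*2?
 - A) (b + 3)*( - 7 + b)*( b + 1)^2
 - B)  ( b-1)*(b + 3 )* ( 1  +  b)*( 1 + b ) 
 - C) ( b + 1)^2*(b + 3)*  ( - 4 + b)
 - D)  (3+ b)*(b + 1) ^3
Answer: B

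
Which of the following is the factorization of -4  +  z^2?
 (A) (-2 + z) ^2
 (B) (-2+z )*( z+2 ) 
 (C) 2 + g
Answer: B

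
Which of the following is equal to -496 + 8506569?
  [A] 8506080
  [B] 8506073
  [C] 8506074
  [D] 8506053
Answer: B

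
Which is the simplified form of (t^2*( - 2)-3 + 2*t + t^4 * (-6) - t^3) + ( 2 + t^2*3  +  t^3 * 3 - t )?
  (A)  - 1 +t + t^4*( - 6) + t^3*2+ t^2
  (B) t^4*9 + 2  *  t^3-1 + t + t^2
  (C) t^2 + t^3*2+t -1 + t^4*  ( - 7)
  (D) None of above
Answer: A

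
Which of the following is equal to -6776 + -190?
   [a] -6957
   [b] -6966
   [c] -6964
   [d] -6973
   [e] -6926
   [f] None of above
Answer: b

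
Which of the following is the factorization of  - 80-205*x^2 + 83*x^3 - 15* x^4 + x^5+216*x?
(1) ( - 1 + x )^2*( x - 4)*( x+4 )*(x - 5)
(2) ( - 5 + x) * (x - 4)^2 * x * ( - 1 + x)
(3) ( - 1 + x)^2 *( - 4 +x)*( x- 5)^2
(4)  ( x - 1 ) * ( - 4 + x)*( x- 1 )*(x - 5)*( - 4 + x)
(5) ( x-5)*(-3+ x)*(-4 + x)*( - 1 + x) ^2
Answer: 4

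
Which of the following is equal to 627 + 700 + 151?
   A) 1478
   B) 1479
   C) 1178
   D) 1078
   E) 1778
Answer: A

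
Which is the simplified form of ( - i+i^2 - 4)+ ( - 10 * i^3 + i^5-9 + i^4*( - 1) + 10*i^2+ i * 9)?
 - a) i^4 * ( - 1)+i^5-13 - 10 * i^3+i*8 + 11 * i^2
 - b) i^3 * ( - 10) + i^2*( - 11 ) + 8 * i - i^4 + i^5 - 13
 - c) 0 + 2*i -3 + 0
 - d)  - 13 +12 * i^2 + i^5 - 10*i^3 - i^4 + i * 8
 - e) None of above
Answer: a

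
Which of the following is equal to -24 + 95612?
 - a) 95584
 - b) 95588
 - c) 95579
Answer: b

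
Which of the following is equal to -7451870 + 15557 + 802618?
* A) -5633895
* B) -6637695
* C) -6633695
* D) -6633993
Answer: C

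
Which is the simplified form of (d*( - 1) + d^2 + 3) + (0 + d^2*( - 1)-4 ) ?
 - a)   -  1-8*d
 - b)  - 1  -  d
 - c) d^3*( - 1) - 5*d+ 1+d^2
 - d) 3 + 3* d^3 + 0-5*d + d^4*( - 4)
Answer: b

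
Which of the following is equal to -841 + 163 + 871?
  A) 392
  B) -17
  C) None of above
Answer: C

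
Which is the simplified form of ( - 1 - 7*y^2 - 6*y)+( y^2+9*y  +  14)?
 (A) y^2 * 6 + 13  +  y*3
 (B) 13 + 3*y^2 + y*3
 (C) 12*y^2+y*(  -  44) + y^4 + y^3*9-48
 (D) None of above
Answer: D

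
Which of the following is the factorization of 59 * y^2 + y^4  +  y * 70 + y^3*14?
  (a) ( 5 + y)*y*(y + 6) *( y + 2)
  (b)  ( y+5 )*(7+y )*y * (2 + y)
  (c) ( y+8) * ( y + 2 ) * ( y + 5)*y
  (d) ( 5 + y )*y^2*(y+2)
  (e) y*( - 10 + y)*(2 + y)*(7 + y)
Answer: b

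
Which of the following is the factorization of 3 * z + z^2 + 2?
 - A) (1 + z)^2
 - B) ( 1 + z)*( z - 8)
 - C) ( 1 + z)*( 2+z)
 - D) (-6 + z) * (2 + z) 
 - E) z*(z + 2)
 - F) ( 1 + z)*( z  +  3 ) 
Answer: C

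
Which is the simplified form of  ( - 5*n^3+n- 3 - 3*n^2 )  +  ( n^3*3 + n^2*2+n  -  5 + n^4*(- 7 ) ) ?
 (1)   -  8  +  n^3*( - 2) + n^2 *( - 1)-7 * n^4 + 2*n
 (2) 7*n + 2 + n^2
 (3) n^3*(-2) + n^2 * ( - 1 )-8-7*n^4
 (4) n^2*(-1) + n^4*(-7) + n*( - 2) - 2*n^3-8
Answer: 1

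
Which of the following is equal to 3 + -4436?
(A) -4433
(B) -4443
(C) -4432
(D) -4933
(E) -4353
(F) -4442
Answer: A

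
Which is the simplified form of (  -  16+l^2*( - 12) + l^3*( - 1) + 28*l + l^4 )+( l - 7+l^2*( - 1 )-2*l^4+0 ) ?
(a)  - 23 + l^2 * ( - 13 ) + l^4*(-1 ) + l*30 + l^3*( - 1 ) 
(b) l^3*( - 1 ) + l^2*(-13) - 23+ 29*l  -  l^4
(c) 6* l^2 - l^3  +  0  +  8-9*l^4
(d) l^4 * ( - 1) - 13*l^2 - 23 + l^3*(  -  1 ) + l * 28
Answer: b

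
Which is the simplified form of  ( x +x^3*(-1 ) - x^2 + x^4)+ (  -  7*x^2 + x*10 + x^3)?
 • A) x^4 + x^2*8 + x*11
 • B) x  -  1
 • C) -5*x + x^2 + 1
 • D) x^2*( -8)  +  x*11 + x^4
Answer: D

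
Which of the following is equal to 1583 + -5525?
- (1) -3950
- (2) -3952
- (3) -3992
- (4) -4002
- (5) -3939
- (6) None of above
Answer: 6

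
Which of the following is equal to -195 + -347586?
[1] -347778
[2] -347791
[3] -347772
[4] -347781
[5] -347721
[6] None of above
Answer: 4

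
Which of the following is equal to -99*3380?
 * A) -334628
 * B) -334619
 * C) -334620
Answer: C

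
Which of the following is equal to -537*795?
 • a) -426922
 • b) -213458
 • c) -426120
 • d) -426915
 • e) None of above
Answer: d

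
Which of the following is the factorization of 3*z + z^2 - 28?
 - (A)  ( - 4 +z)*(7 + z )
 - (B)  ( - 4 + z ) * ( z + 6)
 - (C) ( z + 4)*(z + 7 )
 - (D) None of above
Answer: A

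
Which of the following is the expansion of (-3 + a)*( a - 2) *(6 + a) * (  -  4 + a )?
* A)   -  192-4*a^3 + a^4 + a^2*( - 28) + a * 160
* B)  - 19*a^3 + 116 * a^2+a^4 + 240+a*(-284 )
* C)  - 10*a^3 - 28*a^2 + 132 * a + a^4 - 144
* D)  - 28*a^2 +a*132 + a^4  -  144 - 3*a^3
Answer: D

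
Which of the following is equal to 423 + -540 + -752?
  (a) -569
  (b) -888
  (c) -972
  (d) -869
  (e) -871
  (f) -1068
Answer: d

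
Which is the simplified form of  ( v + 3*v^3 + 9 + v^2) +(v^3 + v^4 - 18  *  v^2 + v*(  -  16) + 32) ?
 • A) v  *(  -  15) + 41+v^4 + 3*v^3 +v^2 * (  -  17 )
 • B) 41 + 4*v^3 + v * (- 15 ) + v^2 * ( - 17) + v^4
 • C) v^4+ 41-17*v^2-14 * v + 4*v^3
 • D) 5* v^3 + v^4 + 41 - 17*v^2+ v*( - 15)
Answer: B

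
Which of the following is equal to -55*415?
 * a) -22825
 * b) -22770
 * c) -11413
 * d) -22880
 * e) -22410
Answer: a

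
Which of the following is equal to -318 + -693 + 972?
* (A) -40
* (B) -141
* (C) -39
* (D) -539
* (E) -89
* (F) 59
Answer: C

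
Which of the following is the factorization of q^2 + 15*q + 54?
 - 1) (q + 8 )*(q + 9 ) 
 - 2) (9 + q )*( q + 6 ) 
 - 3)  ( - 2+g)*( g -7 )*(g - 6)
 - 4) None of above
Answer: 2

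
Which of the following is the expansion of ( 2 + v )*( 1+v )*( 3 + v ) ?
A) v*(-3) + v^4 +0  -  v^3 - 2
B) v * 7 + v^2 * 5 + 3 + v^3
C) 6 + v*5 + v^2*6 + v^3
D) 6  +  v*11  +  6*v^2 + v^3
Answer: D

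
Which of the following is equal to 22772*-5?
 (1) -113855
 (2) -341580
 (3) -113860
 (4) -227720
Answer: 3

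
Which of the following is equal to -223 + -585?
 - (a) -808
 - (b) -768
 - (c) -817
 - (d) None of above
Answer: a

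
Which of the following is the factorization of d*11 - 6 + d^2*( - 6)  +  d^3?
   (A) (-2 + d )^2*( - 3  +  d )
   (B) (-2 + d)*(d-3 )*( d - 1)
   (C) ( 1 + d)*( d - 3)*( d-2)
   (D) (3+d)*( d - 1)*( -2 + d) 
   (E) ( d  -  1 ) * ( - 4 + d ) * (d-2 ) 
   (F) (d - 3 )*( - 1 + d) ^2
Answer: B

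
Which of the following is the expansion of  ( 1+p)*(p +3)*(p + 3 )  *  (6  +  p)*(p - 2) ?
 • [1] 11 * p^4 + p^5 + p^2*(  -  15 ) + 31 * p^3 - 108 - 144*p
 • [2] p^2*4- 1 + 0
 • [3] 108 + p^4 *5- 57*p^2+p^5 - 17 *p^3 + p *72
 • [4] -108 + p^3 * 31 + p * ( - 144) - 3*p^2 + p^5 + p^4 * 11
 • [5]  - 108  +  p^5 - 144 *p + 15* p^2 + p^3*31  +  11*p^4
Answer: 1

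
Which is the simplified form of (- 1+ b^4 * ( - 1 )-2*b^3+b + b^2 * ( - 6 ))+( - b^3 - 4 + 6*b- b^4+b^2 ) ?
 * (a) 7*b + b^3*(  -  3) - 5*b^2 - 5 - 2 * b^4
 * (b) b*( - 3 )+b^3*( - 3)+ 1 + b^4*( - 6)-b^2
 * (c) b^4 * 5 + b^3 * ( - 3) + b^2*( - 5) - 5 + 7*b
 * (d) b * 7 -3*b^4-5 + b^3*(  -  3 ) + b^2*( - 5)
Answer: a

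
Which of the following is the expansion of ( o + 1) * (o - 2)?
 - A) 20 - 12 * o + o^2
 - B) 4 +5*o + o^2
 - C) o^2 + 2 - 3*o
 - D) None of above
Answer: D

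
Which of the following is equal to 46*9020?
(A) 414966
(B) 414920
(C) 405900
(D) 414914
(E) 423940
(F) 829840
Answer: B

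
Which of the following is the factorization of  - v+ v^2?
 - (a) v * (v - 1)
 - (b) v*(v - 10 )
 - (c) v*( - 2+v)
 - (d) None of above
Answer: a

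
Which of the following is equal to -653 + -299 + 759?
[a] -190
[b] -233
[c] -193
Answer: c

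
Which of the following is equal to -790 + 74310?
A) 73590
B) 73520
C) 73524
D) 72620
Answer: B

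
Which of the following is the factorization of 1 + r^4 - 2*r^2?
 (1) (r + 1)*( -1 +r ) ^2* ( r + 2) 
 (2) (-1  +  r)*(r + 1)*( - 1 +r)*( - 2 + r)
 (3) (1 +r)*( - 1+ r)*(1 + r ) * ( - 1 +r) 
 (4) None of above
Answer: 3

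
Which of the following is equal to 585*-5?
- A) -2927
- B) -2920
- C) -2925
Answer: C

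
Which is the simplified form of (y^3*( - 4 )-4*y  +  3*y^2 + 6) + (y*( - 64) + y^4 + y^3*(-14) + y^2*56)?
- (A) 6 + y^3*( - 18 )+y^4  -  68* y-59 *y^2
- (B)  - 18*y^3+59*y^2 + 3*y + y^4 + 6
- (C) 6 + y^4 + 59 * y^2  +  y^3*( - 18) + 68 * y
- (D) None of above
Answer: D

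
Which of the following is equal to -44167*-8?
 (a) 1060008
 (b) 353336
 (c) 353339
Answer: b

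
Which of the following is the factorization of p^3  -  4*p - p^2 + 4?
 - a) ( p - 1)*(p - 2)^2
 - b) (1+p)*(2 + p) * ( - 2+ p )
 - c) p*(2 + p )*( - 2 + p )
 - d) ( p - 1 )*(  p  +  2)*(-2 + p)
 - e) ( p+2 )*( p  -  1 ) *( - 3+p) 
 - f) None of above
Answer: d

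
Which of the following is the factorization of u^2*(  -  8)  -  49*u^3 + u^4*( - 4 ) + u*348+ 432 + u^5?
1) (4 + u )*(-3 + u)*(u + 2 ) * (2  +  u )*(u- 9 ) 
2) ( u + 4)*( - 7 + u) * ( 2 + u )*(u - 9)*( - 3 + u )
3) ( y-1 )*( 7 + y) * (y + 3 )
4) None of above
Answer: 1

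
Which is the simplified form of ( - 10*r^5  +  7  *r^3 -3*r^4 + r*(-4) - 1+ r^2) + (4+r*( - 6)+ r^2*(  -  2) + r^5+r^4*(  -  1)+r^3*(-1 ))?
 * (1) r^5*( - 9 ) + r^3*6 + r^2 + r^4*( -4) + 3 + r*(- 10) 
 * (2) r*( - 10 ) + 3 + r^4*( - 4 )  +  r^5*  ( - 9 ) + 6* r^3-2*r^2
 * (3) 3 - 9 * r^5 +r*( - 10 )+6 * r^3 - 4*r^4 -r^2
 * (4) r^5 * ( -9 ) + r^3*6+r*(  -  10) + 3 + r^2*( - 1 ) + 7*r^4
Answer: 3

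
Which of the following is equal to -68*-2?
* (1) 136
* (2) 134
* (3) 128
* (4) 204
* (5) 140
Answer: 1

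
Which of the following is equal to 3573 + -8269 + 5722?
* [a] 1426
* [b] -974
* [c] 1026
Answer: c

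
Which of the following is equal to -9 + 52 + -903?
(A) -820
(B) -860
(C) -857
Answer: B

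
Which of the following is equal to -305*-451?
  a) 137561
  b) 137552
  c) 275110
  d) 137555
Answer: d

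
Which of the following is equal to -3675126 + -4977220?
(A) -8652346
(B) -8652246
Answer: A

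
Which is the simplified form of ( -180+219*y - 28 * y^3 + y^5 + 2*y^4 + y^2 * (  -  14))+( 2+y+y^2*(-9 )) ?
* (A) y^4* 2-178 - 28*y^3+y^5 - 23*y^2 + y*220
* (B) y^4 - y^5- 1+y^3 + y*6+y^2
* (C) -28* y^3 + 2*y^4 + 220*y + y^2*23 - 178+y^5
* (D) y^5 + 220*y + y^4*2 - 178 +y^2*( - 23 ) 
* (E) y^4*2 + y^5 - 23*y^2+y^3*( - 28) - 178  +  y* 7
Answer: A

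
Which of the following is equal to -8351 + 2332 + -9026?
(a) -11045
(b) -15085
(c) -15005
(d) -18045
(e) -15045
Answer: e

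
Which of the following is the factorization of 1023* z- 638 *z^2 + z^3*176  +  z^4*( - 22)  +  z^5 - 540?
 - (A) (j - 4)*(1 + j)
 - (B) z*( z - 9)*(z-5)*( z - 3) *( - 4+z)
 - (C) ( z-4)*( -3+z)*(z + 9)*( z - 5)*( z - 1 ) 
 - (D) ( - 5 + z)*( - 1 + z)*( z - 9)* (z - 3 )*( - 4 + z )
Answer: D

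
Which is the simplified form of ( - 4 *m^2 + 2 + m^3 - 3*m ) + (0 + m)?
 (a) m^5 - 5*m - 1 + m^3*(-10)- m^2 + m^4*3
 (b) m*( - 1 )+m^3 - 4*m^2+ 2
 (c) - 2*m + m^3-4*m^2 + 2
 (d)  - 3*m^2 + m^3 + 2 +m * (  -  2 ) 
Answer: c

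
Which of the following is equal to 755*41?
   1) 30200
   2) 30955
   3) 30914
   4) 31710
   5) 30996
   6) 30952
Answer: 2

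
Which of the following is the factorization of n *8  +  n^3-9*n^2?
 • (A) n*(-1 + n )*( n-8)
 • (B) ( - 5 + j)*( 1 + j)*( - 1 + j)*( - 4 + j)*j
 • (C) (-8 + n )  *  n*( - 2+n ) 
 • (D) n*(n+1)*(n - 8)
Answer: A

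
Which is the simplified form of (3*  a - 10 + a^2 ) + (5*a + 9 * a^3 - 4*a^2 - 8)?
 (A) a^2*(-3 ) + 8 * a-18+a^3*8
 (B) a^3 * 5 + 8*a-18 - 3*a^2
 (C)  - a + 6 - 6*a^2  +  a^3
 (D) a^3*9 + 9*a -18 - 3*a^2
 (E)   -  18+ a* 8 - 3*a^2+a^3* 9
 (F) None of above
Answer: E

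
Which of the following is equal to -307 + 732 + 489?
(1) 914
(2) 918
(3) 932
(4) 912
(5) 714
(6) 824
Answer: 1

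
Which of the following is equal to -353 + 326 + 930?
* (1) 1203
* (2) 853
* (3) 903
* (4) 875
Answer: 3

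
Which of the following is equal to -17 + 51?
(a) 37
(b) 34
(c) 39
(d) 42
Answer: b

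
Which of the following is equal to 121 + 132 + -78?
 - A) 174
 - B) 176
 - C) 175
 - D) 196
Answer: C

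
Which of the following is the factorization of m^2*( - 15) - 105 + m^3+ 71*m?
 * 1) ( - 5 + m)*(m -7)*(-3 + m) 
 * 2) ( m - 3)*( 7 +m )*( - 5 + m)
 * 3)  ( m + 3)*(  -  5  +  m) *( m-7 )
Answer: 1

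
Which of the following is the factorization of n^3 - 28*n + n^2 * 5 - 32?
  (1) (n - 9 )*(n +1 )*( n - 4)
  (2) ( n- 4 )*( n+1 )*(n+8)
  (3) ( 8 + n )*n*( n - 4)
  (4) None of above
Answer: 2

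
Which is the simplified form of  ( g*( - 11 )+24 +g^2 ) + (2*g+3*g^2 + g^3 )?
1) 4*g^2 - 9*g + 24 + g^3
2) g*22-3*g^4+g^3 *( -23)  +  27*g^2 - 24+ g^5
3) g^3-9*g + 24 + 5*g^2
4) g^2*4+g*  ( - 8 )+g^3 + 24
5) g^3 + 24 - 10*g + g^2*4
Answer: 1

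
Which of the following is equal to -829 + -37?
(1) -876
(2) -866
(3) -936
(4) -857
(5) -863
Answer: 2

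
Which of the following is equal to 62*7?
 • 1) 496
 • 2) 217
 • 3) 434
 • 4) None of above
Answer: 3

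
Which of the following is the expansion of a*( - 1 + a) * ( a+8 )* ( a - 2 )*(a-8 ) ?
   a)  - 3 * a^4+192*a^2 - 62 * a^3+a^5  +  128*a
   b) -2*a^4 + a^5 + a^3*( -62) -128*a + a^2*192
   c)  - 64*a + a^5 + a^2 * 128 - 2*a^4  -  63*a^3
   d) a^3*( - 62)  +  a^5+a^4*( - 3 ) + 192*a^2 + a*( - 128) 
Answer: d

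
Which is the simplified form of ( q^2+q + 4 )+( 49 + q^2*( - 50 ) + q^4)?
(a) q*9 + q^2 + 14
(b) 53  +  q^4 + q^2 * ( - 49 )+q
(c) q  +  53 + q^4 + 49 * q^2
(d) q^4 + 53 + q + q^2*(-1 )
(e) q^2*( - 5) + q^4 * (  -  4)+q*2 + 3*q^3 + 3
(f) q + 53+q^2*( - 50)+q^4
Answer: b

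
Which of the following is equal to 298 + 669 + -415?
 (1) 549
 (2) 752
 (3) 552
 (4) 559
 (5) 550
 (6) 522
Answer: 3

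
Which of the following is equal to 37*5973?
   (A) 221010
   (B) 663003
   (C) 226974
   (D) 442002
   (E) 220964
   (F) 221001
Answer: F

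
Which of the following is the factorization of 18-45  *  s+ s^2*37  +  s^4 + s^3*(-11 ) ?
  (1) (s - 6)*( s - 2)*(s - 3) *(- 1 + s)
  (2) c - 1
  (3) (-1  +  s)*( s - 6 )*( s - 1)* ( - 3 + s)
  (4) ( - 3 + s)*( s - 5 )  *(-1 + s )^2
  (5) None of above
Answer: 3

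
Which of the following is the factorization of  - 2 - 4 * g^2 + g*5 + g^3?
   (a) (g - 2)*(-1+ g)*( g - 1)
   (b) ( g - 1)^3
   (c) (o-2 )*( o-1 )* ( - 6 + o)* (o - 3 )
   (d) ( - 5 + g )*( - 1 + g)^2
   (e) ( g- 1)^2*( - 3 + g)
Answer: a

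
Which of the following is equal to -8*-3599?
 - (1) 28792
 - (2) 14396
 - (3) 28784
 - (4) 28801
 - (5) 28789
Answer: 1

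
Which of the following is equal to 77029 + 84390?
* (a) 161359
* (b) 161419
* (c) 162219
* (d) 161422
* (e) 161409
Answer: b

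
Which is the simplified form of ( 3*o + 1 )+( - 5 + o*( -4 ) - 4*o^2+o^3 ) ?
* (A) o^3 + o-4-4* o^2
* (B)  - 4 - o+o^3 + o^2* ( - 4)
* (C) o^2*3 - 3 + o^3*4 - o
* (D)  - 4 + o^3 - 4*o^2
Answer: B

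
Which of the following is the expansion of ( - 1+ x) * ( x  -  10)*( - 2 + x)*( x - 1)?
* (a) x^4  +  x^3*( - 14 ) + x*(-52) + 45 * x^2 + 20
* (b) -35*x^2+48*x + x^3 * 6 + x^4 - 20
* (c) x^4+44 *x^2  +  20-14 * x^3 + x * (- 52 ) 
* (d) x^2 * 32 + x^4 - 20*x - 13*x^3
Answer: a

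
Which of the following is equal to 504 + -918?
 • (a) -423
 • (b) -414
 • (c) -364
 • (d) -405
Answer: b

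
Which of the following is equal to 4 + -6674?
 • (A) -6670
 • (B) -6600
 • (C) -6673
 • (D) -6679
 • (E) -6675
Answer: A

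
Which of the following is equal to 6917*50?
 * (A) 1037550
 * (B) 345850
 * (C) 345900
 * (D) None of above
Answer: B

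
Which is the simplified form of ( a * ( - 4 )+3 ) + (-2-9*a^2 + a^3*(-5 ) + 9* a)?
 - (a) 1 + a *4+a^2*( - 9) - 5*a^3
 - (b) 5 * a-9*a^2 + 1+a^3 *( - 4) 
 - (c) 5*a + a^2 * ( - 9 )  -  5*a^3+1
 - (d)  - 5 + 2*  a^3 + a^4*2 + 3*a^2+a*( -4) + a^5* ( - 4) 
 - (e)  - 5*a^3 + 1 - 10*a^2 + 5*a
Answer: c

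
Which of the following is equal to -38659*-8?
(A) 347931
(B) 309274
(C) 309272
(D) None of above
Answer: C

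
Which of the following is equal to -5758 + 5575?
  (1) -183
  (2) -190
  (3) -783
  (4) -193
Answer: 1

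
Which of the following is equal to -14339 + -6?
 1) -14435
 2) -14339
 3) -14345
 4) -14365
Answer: 3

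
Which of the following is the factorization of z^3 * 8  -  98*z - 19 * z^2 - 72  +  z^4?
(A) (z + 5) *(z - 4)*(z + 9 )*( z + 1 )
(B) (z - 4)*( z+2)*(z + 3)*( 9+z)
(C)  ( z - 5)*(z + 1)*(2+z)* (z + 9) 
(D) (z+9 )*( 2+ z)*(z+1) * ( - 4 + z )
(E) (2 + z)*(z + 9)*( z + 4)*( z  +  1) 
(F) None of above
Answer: D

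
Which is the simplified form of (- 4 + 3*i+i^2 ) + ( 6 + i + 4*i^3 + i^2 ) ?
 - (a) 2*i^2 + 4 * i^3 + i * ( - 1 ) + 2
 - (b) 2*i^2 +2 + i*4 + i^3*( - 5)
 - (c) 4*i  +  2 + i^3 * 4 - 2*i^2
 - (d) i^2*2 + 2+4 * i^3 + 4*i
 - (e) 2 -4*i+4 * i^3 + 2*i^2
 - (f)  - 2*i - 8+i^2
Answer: d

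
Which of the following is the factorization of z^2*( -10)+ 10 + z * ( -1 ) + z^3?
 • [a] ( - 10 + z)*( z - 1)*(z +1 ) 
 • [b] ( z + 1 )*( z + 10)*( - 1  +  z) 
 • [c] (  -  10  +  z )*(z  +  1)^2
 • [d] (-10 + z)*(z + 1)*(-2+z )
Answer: a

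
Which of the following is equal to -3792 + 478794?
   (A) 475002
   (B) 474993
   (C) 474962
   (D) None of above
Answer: A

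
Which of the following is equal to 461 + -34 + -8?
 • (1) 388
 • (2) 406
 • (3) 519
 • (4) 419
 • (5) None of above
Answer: 4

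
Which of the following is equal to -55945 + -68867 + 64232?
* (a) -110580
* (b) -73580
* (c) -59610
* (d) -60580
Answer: d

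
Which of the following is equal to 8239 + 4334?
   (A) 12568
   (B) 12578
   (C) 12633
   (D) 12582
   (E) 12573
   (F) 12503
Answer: E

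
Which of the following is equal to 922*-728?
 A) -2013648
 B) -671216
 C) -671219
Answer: B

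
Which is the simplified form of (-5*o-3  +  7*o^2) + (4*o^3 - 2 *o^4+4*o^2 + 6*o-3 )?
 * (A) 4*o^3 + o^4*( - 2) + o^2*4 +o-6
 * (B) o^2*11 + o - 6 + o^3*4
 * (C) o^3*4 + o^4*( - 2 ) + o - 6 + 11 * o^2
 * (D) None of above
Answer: C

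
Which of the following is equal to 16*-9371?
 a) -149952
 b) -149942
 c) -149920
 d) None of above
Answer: d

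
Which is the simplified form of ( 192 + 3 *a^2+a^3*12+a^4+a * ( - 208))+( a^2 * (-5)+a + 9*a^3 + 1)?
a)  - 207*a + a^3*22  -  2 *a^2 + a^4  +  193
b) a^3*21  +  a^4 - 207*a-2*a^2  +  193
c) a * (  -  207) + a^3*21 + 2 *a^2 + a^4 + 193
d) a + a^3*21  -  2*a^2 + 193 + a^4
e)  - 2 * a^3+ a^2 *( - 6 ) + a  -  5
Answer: b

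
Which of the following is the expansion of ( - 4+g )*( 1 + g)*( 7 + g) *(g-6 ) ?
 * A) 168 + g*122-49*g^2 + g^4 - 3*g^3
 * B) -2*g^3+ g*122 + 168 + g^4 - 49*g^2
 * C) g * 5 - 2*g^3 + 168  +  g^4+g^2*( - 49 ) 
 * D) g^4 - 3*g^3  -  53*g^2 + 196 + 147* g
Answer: B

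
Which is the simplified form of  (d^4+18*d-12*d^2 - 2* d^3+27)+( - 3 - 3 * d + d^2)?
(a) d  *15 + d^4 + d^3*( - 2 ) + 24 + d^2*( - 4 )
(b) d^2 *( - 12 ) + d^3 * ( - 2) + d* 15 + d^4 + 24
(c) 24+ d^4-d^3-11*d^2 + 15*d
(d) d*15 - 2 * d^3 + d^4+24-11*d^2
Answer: d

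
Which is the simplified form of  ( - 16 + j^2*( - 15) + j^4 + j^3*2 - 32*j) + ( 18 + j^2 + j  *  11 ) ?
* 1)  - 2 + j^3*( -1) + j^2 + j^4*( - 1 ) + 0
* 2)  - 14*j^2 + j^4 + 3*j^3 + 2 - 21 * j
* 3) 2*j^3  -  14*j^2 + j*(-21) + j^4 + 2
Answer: 3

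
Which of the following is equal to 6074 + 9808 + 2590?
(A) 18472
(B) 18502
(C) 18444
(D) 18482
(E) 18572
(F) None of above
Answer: A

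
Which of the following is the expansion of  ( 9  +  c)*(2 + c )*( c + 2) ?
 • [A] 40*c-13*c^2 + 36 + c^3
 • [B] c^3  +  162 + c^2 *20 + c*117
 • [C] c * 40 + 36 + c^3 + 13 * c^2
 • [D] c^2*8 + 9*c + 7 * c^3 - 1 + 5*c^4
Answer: C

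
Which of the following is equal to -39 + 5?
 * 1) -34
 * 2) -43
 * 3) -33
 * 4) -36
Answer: 1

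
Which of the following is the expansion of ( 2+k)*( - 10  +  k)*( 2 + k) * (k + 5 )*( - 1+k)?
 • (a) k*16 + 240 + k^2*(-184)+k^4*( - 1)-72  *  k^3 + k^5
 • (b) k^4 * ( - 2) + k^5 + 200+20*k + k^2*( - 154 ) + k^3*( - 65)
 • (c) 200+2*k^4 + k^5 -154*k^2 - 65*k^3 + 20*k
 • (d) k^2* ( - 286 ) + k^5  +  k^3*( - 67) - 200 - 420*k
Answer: b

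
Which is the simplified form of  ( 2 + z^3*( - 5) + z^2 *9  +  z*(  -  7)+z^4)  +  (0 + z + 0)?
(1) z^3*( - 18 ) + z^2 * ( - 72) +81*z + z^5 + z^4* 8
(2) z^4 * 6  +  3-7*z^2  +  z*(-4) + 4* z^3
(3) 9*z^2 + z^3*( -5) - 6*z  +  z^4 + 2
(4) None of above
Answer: 3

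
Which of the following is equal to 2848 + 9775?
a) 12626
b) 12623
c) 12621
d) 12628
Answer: b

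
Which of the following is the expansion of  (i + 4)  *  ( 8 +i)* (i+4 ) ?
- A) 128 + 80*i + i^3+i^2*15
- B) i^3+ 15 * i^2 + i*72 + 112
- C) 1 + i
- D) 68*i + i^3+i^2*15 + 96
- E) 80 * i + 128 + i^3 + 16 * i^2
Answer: E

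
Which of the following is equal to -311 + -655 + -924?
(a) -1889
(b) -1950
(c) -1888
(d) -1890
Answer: d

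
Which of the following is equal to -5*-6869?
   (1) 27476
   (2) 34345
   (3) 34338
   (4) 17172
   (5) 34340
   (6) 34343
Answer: 2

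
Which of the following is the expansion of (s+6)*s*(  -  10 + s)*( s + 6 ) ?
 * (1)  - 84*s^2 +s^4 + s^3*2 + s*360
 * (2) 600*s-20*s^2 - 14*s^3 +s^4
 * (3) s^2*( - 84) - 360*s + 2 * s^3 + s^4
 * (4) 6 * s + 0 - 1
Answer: 3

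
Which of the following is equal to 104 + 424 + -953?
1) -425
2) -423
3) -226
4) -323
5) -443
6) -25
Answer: 1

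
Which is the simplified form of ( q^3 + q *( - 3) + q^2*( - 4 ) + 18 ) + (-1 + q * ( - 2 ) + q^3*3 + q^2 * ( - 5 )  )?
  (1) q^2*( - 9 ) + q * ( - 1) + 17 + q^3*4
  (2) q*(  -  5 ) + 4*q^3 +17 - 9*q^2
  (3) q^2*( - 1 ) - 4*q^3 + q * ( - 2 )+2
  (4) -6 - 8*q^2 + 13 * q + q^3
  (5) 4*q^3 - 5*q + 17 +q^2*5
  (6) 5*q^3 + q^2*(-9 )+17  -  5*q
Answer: 2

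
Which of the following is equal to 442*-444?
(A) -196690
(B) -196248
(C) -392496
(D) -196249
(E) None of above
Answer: B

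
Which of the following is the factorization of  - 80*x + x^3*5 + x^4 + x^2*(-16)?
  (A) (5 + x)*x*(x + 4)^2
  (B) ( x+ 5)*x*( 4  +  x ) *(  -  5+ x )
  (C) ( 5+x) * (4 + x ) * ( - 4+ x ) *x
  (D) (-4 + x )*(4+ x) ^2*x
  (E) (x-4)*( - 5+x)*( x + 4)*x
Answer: C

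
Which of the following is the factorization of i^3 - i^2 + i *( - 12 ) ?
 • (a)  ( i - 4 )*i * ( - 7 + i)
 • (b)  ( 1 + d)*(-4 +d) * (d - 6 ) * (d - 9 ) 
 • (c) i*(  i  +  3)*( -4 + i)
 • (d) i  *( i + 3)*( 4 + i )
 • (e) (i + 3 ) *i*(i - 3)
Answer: c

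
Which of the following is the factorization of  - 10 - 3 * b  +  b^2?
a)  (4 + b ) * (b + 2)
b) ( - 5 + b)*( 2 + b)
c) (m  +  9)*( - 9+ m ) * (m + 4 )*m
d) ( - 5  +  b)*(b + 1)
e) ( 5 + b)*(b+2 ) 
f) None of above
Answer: b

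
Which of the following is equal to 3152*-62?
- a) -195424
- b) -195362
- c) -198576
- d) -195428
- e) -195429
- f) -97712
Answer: a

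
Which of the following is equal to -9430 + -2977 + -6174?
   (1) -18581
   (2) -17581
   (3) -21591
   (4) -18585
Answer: 1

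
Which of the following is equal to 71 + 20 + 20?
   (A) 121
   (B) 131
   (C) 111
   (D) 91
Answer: C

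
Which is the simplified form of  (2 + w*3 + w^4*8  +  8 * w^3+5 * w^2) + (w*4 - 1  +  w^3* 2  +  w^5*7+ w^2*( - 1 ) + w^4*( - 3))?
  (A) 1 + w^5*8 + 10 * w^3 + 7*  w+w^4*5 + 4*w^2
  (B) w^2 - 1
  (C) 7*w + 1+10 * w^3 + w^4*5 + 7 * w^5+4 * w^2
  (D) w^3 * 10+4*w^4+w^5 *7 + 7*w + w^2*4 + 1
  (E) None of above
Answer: C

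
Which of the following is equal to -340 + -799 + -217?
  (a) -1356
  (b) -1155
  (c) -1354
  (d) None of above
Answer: a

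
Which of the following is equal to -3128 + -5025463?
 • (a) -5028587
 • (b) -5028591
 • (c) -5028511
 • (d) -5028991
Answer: b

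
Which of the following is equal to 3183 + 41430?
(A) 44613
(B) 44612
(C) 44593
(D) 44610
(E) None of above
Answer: A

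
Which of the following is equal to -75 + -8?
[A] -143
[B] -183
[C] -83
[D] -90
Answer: C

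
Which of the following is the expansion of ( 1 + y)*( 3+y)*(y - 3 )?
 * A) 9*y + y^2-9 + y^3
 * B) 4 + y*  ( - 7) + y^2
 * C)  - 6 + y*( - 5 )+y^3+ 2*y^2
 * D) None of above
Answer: D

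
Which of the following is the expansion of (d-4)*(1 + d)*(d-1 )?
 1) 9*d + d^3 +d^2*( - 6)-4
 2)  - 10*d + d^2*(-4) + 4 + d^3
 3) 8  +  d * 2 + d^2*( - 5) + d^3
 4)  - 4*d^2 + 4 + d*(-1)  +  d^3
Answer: 4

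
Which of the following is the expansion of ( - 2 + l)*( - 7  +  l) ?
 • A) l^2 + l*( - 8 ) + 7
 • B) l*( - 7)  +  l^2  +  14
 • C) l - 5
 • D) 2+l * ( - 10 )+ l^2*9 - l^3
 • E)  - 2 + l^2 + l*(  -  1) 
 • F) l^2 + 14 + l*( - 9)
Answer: F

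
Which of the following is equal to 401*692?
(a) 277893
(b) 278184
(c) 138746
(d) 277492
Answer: d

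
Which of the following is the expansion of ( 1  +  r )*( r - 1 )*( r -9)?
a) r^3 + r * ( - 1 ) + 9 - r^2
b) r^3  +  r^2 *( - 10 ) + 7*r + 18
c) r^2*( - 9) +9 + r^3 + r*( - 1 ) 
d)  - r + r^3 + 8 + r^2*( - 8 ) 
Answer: c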